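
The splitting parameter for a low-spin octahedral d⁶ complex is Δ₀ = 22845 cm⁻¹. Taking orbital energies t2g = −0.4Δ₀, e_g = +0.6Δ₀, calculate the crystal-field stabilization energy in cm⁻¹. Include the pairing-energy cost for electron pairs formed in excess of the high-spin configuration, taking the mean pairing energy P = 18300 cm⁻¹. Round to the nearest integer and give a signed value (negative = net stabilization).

-18228

The d⁶ electrons fill as t2g^6 e_g^0.
Orbital CFSE = 6(-0.4) + 0(0.6) = -2.4Δ₀ = -2.4 × 22845 = -54828 cm⁻¹.
Pairing penalty: 3 pairs vs 1 in the high-spin reference → 2 extra × P = 36600 cm⁻¹.
Overall CFSE = -54828 + 36600 = -18228 cm⁻¹.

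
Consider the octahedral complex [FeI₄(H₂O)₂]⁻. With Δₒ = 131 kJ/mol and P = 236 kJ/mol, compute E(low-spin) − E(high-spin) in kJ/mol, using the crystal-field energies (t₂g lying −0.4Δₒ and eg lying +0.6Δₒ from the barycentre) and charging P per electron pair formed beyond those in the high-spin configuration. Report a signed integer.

Ligand charges: 4×(-1) from I⁻ and 2×(+0) from H₂O sum to -4; with overall charge -1, Fe is +3.
Fe³⁺: group 8, so d-count = 8 − 3 = 5.
High-spin d⁵ fills as t₂g³ eg² with CFSE 3(−0.4) + 2(+0.6) = 0.0Δₒ = 0 kJ/mol.
For low-spin the configuration is t₂g⁵ eg⁰: orbital energy -2.0 × 131 = -262 kJ/mol, and 2 additional pairs relative to high-spin add 472 kJ/mol, giving 210 kJ/mol.
E(LS) − E(HS) = 210 − (0) = 210 kJ/mol.

210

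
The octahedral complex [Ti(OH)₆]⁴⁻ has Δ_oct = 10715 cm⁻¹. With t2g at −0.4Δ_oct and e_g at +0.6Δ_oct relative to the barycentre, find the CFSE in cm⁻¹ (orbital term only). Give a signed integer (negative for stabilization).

Each OH⁻ contributes -1; 6 × (-1) = -6. With overall charge -4, Ti is in the +2 oxidation state.
Group 4 minus oxidation state +2 gives a d² configuration for Ti²⁺.
Configuration: t2g^2 e_g^0.
Orbital CFSE = 2(-0.4) + 0(0.6) = -0.8Δ_oct = -0.8 × 10715 = -8572 cm⁻¹.

-8572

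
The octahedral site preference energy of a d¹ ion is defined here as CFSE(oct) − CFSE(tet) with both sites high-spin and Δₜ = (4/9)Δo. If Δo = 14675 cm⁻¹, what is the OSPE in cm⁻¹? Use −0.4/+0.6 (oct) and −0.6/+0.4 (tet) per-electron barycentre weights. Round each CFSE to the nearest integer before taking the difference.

-1957

Octahedral (high-spin): t₂g¹ eg⁰, CFSE = 1(−0.4) + 0(+0.6) = -0.4Δo = -0.4 × 14675 = -5870 cm⁻¹.
Tetrahedral: e¹ t₂⁰, CFSE = 1(−0.6) + 0(+0.4) = -0.6Δₜ = -0.6 × (4/9) × 14675 = -3913 cm⁻¹.
Subtracting, OSPE = -5870 − (-3913) = -1957 cm⁻¹.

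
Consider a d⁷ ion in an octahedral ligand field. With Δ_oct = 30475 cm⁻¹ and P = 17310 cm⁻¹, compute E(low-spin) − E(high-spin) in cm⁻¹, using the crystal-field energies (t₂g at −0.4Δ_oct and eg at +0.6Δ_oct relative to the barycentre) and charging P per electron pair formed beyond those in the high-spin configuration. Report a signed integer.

-13165

High-spin d⁷ fills as t₂g⁵ eg² with CFSE 5(−0.4) + 2(+0.6) = -0.8Δ_oct = -24380 cm⁻¹.
For low-spin the configuration is t₂g⁶ eg¹: orbital energy -1.8 × 30475 = -54855 cm⁻¹, and 1 additional pair relative to high-spin adds 17310 cm⁻¹, giving -37545 cm⁻¹.
E(LS) − E(HS) = -37545 − (-24380) = -13165 cm⁻¹.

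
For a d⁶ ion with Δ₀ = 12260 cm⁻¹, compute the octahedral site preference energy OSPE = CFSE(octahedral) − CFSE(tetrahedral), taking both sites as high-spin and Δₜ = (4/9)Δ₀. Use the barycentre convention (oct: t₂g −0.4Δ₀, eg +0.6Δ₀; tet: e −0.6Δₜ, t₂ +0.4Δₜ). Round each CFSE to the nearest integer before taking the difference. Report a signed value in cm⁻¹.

In an octahedral site d⁶ (HS) is t₂g⁴ eg², giving CFSE(oct) = -0.4Δ₀ = -4904 cm⁻¹.
In a tetrahedral site the filling is e³ t₂³: CFSE(tet) = -0.6Δₜ = -0.6 × (4/9)(12260) = -3269 cm⁻¹.
Subtracting, OSPE = -4904 − (-3269) = -1635 cm⁻¹.

-1635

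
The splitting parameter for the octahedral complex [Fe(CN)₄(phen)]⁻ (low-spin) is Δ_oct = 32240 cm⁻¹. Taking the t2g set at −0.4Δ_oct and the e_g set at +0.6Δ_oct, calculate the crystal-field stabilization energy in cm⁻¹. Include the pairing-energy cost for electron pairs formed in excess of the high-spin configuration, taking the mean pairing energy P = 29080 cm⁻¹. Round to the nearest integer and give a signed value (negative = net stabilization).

-6320

Ligand charges: 4×(-1) from CN⁻ and 1×(+0) from phen sum to -4; with overall charge -1, Fe is +3.
Fe³⁺: group 8, so d-count = 8 − 3 = 5.
Electron filling gives t2g^5 e_g^0.
CFSE(orbital) = 5×(-0.4Δ_oct) + 0×(0.6Δ_oct) = -2.0Δ_oct; with Δ_oct = 32240 cm⁻¹ that is -64480 cm⁻¹.
Pairing penalty: 2 pairs vs 0 in the high-spin reference → 2 extra × P = 58160 cm⁻¹.
Overall CFSE = -64480 + 58160 = -6320 cm⁻¹.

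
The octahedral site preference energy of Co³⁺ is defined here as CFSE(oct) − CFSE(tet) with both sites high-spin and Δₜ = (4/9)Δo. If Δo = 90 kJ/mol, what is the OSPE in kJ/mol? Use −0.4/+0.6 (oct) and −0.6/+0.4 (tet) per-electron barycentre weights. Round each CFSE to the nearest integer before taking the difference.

Group 9 minus oxidation state +3 gives a d⁶ configuration for Co³⁺.
Octahedral (high-spin): t₂g⁴ eg², CFSE = 4(−0.4) + 2(+0.6) = -0.4Δo = -0.4 × 90 = -36 kJ/mol.
Tetrahedral e³ t₂³ gives -0.6Δₜ = -0.6 × (4/9) × 90 = -24 kJ/mol.
OSPE = CFSE(oct) − CFSE(tet) = -36 − (-24) = -12 kJ/mol.

-12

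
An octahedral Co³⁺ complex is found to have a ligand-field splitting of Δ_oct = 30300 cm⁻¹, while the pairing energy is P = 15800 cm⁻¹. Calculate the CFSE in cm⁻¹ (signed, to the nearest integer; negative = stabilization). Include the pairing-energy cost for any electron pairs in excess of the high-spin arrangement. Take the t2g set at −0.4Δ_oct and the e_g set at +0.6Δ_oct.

-41120

Co³⁺: group 9, so d-count = 9 − 3 = 6.
Δ_oct > P, so pairing is preferred: the ground state is low-spin.
Configuration: t2g^6 e_g^0.
Orbital CFSE = -2.4Δ_oct = -2.4 × 30300 = -72720 cm⁻¹.
Excess pairs vs high-spin: 3 − 1 = 2; pairing cost = +31600 cm⁻¹.
Net CFSE = -72720 + 31600 = -41120 cm⁻¹.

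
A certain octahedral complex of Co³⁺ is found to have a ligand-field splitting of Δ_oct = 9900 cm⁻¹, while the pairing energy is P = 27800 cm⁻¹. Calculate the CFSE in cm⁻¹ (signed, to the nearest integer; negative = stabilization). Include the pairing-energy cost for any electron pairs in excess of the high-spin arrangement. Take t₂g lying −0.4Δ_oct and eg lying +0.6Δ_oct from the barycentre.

-3960

Co is in group 9, so Co³⁺ is d⁶ (9 − 3 = 6).
With Δ_oct < P the complex is high-spin.
That gives t₂g⁴ eg².
Orbital CFSE = -0.4Δ_oct = -0.4 × 9900 = -3960 cm⁻¹.
High-spin has no excess pairs, so no pairing correction applies.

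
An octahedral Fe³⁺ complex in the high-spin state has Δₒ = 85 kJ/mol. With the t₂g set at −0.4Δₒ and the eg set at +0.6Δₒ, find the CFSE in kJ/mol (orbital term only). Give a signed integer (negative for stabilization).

Fe is in group 8, so Fe³⁺ is d⁵ (8 − 3 = 5).
Configuration: t₂g³ eg².
Orbital CFSE = 3(-0.4) + 2(0.6) = 0.0Δₒ = 0.0 × 85 = 0 kJ/mol.

0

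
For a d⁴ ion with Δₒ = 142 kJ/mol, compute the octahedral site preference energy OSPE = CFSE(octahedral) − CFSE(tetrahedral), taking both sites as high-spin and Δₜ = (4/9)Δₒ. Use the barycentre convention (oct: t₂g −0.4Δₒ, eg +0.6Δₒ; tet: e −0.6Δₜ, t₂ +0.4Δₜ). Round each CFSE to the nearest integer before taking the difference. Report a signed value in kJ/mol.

Octahedral high-spin t2g^3 e_g^1: CFSE = -0.6 × 142 = -85 kJ/mol.
In a tetrahedral site the filling is e^2 t2^2: CFSE(tet) = -0.4Δₜ = -0.4 × (4/9)(142) = -25 kJ/mol.
OSPE = CFSE(oct) − CFSE(tet) = -85 − (-25) = -60 kJ/mol.

-60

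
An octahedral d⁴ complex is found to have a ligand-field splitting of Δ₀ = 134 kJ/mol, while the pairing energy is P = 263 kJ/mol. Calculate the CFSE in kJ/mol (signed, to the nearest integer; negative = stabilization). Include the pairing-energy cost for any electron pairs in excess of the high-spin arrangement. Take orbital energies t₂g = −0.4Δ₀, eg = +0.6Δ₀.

Since Δ₀ = 134 kJ/mol < P = 263 kJ/mol, the complex adopts the high-spin configuration.
Filling d⁴ accordingly: t₂g³ eg¹.
Orbital CFSE = -0.6Δ₀ = -0.6 × 134 = -80 kJ/mol.
High-spin has no excess pairs, so no pairing correction applies.

-80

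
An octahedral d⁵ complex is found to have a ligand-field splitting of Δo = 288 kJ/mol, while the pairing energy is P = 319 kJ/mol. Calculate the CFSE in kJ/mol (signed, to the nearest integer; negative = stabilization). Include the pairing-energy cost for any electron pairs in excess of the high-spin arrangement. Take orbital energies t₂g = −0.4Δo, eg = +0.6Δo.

0

Here Δo < P (288 < 319), so the high-spin state is favoured.
That gives t₂g³ eg².
Orbital CFSE = 0.0Δo = 0.0 × 288 = 0 kJ/mol.
High-spin has no excess pairs, so no pairing correction applies.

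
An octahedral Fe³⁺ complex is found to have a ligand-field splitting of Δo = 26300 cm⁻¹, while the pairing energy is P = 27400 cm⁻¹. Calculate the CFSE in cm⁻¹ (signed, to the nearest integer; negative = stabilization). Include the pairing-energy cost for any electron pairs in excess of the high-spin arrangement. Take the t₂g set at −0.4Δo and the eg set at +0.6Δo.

Group 8 minus oxidation state +3 gives a d⁵ configuration for Fe³⁺.
With Δo < P the complex is high-spin.
That gives t₂g³ eg².
Orbital CFSE = 0.0Δo = 0.0 × 26300 = 0 cm⁻¹.
High-spin has no excess pairs, so no pairing correction applies.

0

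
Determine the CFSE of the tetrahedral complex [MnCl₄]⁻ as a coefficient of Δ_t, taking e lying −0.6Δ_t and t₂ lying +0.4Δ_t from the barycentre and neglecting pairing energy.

Each Cl⁻ contributes -1; 4 × (-1) = -4. With overall charge -1, Mn is in the +3 oxidation state.
Mn is in group 7, so Mn³⁺ is d⁴ (7 − 3 = 4).
Tetrahedral fields are weak (Δₜ ≈ 4/9 Δₒ), so electrons fill high-spin.
Configuration: e² t₂².
CFSE = 2(-0.6Δ_t) + 2(0.4Δ_t) = -1.2Δ_t + 0.8Δ_t = -0.4Δ_t.

-0.4 Δ_t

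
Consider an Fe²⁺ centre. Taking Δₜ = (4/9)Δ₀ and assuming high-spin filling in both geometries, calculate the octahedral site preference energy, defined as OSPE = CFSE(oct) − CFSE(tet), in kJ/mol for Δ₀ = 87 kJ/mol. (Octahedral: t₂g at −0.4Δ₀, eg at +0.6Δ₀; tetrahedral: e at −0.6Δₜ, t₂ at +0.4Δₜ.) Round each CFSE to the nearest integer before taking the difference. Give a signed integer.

-12

Group 8 minus oxidation state +2 gives a d⁶ configuration for Fe²⁺.
Octahedral high-spin t₂g⁴ eg²: CFSE = -0.4 × 87 = -35 kJ/mol.
In a tetrahedral site the filling is e³ t₂³: CFSE(tet) = -0.6Δₜ = -0.6 × (4/9)(87) = -23 kJ/mol.
Subtracting, OSPE = -35 − (-23) = -12 kJ/mol.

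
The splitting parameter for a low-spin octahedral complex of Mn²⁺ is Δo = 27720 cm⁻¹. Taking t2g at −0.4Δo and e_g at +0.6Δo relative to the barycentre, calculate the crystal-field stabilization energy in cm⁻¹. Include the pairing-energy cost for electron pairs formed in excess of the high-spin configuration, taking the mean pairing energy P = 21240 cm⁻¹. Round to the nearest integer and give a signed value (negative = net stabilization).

-12960

Mn²⁺: group 7, so d-count = 7 − 2 = 5.
Electron filling gives t2g^5 e_g^0.
CFSE(orbital) = 5×(-0.4Δo) + 0×(0.6Δo) = -2.0Δo; with Δo = 27720 cm⁻¹ that is -55440 cm⁻¹.
High-spin d⁵ would be t2g^3 e_g^2 with 0 pairs; low-spin has 2, so 2 excess pairs cost +2P = +42480 cm⁻¹.
Combining: -55440 + 42480 = -12960 cm⁻¹.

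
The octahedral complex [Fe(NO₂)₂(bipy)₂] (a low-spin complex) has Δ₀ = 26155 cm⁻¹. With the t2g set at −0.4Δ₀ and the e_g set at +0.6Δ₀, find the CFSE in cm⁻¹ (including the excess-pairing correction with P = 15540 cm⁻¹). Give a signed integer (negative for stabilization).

Ligand charges: 2×(-1) from NO₂⁻ and 2×(+0) from bipy sum to -2; with overall charge +0, Fe is +2.
Group 8 minus oxidation state +2 gives a d⁶ configuration for Fe²⁺.
Electron filling gives t2g^6 e_g^0.
The orbital stabilization is -2.4Δ₀ = -2.4 × 26155 = -62772 cm⁻¹.
Relative to high-spin t2g^4 e_g^2 (1 paired), the low-spin configuration has 2 additional pairs, contributing +2 × 15540 = +31080 cm⁻¹.
Overall CFSE = -62772 + 31080 = -31692 cm⁻¹.

-31692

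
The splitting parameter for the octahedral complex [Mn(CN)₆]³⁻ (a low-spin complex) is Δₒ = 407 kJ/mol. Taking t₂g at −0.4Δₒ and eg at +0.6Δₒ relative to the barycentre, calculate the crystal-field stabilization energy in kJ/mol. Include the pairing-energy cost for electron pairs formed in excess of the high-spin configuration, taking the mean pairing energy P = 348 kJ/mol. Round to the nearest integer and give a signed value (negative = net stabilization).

-303

Each CN⁻ contributes -1; 6 × (-1) = -6. With overall charge -3, Mn is in the +3 oxidation state.
Group 7 minus oxidation state +3 gives a d⁴ configuration for Mn³⁺.
The d⁴ electrons fill as t₂g⁴ eg⁰.
Orbital CFSE = 4(-0.4) + 0(0.6) = -1.6Δₒ = -1.6 × 407 = -651 kJ/mol.
High-spin d⁴ would be t₂g³ eg¹ with 0 pairs; low-spin has 1, so 1 excess pair costs +1P = +348 kJ/mol.
Overall CFSE = -651 + 348 = -303 kJ/mol.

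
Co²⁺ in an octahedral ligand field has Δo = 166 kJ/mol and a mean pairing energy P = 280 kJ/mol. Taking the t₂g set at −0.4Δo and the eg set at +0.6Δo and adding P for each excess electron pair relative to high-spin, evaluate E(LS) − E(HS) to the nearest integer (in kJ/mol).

Co is in group 9, so Co²⁺ is d⁷ (9 − 2 = 7).
In the high-spin limit (t₂g⁵ eg²) the orbital term is -0.8Δo = -133 kJ/mol, with no excess pairing.
For low-spin the configuration is t₂g⁶ eg¹: orbital energy -1.8 × 166 = -299 kJ/mol, and 1 additional pair relative to high-spin adds 280 kJ/mol, giving -19 kJ/mol.
E(LS) − E(HS) = -19 − (-133) = 114 kJ/mol.

114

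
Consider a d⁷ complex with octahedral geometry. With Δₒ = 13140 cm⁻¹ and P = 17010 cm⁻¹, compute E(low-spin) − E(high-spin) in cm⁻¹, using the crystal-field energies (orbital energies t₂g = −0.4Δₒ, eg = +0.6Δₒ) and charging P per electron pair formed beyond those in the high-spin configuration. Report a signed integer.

High-spin: t₂g⁵ eg², CFSE = -0.8Δₒ = -10512 cm⁻¹.
Low-spin t₂g⁶ eg¹ gives -1.8Δₒ = -23652 cm⁻¹, but forming 1 extra pair costs 1P = 17010 cm⁻¹, so E(LS) = -23652 + 17010 = -6642 cm⁻¹.
The difference is -6642 − (-10512) = 3870 cm⁻¹, so high-spin lies lower.

3870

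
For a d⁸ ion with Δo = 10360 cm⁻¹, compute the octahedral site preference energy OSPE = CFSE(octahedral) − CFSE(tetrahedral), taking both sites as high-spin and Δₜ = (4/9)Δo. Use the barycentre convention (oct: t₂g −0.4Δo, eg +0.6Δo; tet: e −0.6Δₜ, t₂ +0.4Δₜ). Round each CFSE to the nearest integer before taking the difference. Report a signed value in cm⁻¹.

Octahedral high-spin t₂g⁶ eg²: CFSE = -1.2 × 10360 = -12432 cm⁻¹.
Tetrahedral: e⁴ t₂⁴, CFSE = 4(−0.6) + 4(+0.4) = -0.8Δₜ = -0.8 × (4/9) × 10360 = -3684 cm⁻¹.
OSPE = -12432 − (-3684) = -8748 cm⁻¹.

-8748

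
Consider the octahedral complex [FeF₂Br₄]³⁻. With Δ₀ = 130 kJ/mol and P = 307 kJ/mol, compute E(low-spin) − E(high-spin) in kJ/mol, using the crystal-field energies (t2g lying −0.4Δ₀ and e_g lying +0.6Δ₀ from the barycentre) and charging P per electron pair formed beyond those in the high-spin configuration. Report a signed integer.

Ligand charges: 2×(-1) from F⁻ and 4×(-1) from Br⁻ sum to -6; with overall charge -3, Fe is +3.
Fe³⁺: group 8, so d-count = 8 − 3 = 5.
In the high-spin limit (t2g^3 e_g^2) the orbital term is 0.0Δ₀ = 0 kJ/mol, with no excess pairing.
For low-spin the configuration is t2g^5 e_g^0: orbital energy -2.0 × 130 = -260 kJ/mol, and 2 additional pairs relative to high-spin add 614 kJ/mol, giving 354 kJ/mol.
The difference is 354 − (0) = 354 kJ/mol, so high-spin lies lower.

354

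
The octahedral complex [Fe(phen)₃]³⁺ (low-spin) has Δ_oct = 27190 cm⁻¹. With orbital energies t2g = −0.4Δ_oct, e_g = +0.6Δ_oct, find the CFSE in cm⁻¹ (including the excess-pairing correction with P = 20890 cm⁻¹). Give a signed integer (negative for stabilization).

phen is neutral, so the +3 overall charge sits on Fe: oxidation state +3.
Fe sits in group 8; removing 3 electrons leaves Fe³⁺ with 8 − 3 = 5 d electrons.
Electron filling gives t2g^5 e_g^0.
The orbital stabilization is -2.0Δ_oct = -2.0 × 27190 = -54380 cm⁻¹.
High-spin d⁵ would be t2g^3 e_g^2 with 0 pairs; low-spin has 2, so 2 excess pairs cost +2P = +41780 cm⁻¹.
Net CFSE = -54380 + 41780 = -12600 cm⁻¹.

-12600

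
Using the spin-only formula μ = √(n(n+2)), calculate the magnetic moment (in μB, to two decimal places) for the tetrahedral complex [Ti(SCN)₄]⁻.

Each SCN⁻ contributes -1; 4 × (-1) = -4. With overall charge -1, Ti is in the +3 oxidation state.
Ti sits in group 4; removing 3 electrons leaves Ti³⁺ with 4 − 3 = 1 d electrons.
Tetrahedral splitting is small, so the complex is high-spin.
Configuration: e^1 t2^0 → 1 unpaired electron.
μ(spin-only) = √[1(1+2)] = √3 ≈ 1.73 μB.

1.73 μB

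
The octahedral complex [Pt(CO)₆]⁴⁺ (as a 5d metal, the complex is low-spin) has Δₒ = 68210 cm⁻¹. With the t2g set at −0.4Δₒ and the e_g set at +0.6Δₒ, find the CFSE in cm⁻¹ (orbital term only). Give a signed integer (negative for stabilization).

-163704

CO is neutral, so the +4 overall charge sits on Pt: oxidation state +4.
Pt is in group 10, so Pt⁴⁺ is d⁶ (10 − 4 = 6).
The d⁶ electrons fill as t2g^6 e_g^0.
The orbital stabilization is -2.4Δₒ = -2.4 × 68210 = -163704 cm⁻¹.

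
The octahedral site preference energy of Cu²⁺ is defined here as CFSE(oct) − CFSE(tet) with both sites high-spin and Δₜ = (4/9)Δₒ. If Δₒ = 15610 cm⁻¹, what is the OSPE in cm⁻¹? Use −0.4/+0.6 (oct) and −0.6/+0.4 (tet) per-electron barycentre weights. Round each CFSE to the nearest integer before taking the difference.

-6591

Cu is in group 11, so Cu²⁺ is d⁹ (11 − 2 = 9).
Octahedral (high-spin): t₂g⁶ eg³, CFSE = 6(−0.4) + 3(+0.6) = -0.6Δₒ = -0.6 × 15610 = -9366 cm⁻¹.
In a tetrahedral site the filling is e⁴ t₂⁵: CFSE(tet) = -0.4Δₜ = -0.4 × (4/9)(15610) = -2775 cm⁻¹.
OSPE = CFSE(oct) − CFSE(tet) = -9366 − (-2775) = -6591 cm⁻¹.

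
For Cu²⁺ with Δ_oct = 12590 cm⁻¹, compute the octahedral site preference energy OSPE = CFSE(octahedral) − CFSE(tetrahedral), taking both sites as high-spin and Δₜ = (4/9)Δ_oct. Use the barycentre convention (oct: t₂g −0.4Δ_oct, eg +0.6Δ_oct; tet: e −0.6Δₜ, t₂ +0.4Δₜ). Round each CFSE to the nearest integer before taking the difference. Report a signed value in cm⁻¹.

Cu²⁺: group 11, so d-count = 11 − 2 = 9.
In an octahedral site d⁹ (HS) is t₂g⁶ eg³, giving CFSE(oct) = -0.6Δ_oct = -7554 cm⁻¹.
In a tetrahedral site the filling is e⁴ t₂⁵: CFSE(tet) = -0.4Δₜ = -0.4 × (4/9)(12590) = -2238 cm⁻¹.
OSPE = -7554 − (-2238) = -5316 cm⁻¹.

-5316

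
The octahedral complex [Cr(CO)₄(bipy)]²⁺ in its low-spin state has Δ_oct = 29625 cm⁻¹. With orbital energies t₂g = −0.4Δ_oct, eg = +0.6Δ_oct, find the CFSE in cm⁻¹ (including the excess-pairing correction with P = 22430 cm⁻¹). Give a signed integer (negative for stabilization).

Ligand charges: 4×(+0) from CO and 1×(+0) from bipy sum to +0; with overall charge +2, Cr is +2.
Group 6 minus oxidation state +2 gives a d⁴ configuration for Cr²⁺.
Configuration: t₂g⁴ eg⁰.
Orbital CFSE = 4(-0.4) + 0(0.6) = -1.6Δ_oct = -1.6 × 29625 = -47400 cm⁻¹.
Pairing penalty: 1 pair vs 0 in the high-spin reference → 1 extra × P = 22430 cm⁻¹.
Net CFSE = -47400 + 22430 = -24970 cm⁻¹.

-24970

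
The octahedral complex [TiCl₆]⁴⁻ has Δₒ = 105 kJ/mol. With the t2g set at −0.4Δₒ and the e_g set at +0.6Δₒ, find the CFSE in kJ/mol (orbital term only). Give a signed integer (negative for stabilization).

-84

Each Cl⁻ contributes -1; 6 × (-1) = -6. With overall charge -4, Ti is in the +2 oxidation state.
Ti sits in group 4; removing 2 electrons leaves Ti²⁺ with 4 − 2 = 2 d electrons.
Electron filling gives t2g^2 e_g^0.
Orbital CFSE = 2(-0.4) + 0(0.6) = -0.8Δₒ = -0.8 × 105 = -84 kJ/mol.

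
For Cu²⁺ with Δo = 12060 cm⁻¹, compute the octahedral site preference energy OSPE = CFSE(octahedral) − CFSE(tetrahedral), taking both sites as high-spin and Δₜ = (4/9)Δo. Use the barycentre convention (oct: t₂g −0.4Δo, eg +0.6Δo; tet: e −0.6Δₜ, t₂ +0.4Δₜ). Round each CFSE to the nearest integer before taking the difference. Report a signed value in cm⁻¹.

-5092

Cu sits in group 11; removing 2 electrons leaves Cu²⁺ with 11 − 2 = 9 d electrons.
Octahedral high-spin t2g^6 e_g^3: CFSE = -0.6 × 12060 = -7236 cm⁻¹.
Tetrahedral e^4 t2^5 gives -0.4Δₜ = -0.4 × (4/9) × 12060 = -2144 cm⁻¹.
OSPE = CFSE(oct) − CFSE(tet) = -7236 − (-2144) = -5092 cm⁻¹.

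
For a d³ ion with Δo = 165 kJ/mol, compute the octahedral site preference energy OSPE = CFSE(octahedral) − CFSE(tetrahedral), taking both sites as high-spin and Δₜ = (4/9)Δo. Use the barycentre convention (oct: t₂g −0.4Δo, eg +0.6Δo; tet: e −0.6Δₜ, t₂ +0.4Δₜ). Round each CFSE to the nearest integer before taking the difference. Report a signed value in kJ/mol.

Octahedral (high-spin): t2g^3 e_g^0, CFSE = 3(−0.4) + 0(+0.6) = -1.2Δo = -1.2 × 165 = -198 kJ/mol.
In a tetrahedral site the filling is e^2 t2^1: CFSE(tet) = -0.8Δₜ = -0.8 × (4/9)(165) = -59 kJ/mol.
OSPE = CFSE(oct) − CFSE(tet) = -198 − (-59) = -139 kJ/mol.

-139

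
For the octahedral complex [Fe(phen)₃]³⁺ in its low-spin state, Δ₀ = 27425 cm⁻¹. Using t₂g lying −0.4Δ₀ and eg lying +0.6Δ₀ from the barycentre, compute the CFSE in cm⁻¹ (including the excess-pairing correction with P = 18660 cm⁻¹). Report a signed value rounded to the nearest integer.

-17530

phen is neutral, so the +3 overall charge sits on Fe: oxidation state +3.
Group 8 minus oxidation state +3 gives a d⁵ configuration for Fe³⁺.
The d⁵ electrons fill as t₂g⁵ eg⁰.
CFSE(orbital) = 5×(-0.4Δ₀) + 0×(0.6Δ₀) = -2.0Δ₀; with Δ₀ = 27425 cm⁻¹ that is -54850 cm⁻¹.
High-spin d⁵ would be t₂g³ eg² with 0 pairs; low-spin has 2, so 2 excess pairs cost +2P = +37320 cm⁻¹.
Overall CFSE = -54850 + 37320 = -17530 cm⁻¹.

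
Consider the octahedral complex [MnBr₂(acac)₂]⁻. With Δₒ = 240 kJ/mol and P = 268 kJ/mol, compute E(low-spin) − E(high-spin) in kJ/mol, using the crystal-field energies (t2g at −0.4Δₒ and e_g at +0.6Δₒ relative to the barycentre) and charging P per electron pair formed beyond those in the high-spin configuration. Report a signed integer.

Ligand charges: 2×(-1) from Br⁻ and 2×(-1) from acac⁻ sum to -4; with overall charge -1, Mn is +3.
Mn³⁺: group 7, so d-count = 7 − 3 = 4.
High-spin: t2g^3 e_g^1, CFSE = -0.6Δₒ = -144 kJ/mol.
Low-spin t2g^4 e_g^0 gives -1.6Δₒ = -384 kJ/mol, but forming 1 extra pair costs 1P = 268 kJ/mol, so E(LS) = -384 + 268 = -116 kJ/mol.
The difference is -116 − (-144) = 28 kJ/mol, so high-spin lies lower.

28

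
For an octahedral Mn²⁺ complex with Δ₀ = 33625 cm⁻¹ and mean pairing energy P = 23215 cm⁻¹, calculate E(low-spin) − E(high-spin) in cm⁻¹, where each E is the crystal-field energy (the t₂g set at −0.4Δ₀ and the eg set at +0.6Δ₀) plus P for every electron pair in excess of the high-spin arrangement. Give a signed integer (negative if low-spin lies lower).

Mn sits in group 7; removing 2 electrons leaves Mn²⁺ with 7 − 2 = 5 d electrons.
High-spin d⁵ fills as t₂g³ eg² with CFSE 3(−0.4) + 2(+0.6) = 0.0Δ₀ = 0 cm⁻¹.
Low-spin t₂g⁵ eg⁰ gives -2.0Δ₀ = -67250 cm⁻¹, but forming 2 extra pairs costs 2P = 46430 cm⁻¹, so E(LS) = -67250 + 46430 = -20820 cm⁻¹.
E(LS) − E(HS) = -20820 − (0) = -20820 cm⁻¹.

-20820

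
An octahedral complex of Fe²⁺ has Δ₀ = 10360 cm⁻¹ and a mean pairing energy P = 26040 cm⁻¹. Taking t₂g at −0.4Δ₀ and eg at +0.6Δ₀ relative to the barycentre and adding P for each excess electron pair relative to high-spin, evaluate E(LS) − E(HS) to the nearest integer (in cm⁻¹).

Fe²⁺: group 8, so d-count = 8 − 2 = 6.
High-spin: t₂g⁴ eg², CFSE = -0.4Δ₀ = -4144 cm⁻¹.
Low-spin: t₂g⁶ eg⁰, orbital CFSE = -2.4Δ₀ = -24864 cm⁻¹; plus 2 excess pairs × P = +52080 cm⁻¹; total 27216 cm⁻¹.
The difference is 27216 − (-4144) = 31360 cm⁻¹, so high-spin lies lower.

31360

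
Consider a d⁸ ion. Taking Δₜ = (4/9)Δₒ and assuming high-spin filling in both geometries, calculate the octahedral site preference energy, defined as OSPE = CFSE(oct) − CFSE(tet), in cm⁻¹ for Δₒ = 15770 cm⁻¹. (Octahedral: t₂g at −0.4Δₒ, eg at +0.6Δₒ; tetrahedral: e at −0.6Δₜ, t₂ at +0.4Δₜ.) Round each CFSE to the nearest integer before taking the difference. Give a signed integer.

-13317

Octahedral high-spin t₂g⁶ eg²: CFSE = -1.2 × 15770 = -18924 cm⁻¹.
In a tetrahedral site the filling is e⁴ t₂⁴: CFSE(tet) = -0.8Δₜ = -0.8 × (4/9)(15770) = -5607 cm⁻¹.
OSPE = CFSE(oct) − CFSE(tet) = -18924 − (-5607) = -13317 cm⁻¹.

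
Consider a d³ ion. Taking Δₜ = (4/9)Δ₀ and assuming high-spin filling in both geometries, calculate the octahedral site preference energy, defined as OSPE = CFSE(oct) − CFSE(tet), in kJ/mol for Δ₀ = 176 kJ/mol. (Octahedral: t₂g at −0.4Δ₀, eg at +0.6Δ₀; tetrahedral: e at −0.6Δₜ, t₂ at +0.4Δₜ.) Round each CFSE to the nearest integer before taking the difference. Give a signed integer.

-148

Octahedral (high-spin): t2g^3 e_g^0, CFSE = 3(−0.4) + 0(+0.6) = -1.2Δ₀ = -1.2 × 176 = -211 kJ/mol.
Tetrahedral: e^2 t2^1, CFSE = 2(−0.6) + 1(+0.4) = -0.8Δₜ = -0.8 × (4/9) × 176 = -63 kJ/mol.
OSPE = -211 − (-63) = -148 kJ/mol.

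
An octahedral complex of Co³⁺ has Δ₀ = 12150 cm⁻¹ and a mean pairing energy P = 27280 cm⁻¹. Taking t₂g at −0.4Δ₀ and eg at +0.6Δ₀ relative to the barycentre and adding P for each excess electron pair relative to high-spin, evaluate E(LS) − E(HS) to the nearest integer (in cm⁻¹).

30260

Group 9 minus oxidation state +3 gives a d⁶ configuration for Co³⁺.
In the high-spin limit (t₂g⁴ eg²) the orbital term is -0.4Δ₀ = -4860 cm⁻¹, with no excess pairing.
Low-spin: t₂g⁶ eg⁰, orbital CFSE = -2.4Δ₀ = -29160 cm⁻¹; plus 2 excess pairs × P = +54560 cm⁻¹; total 25400 cm⁻¹.
The difference is 25400 − (-4860) = 30260 cm⁻¹, so high-spin lies lower.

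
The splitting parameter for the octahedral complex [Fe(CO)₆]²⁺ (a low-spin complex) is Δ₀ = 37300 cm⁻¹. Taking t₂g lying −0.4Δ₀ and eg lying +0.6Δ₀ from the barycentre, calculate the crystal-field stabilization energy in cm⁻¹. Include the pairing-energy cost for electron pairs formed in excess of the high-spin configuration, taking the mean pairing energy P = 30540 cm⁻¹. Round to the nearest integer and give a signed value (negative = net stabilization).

CO is neutral, so the +2 overall charge sits on Fe: oxidation state +2.
Fe²⁺: group 8, so d-count = 8 − 2 = 6.
Electron filling gives t₂g⁶ eg⁰.
CFSE(orbital) = 6×(-0.4Δ₀) + 0×(0.6Δ₀) = -2.4Δ₀; with Δ₀ = 37300 cm⁻¹ that is -89520 cm⁻¹.
High-spin d⁶ would be t₂g⁴ eg² with 1 pair; low-spin has 3, so 2 excess pairs cost +2P = +61080 cm⁻¹.
Net CFSE = -89520 + 61080 = -28440 cm⁻¹.

-28440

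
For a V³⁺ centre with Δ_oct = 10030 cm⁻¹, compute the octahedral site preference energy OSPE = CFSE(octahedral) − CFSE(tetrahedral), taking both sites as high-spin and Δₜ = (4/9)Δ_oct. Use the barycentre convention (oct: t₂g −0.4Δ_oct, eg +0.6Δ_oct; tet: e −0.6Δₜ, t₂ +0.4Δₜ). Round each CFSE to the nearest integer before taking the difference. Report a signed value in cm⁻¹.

V³⁺: group 5, so d-count = 5 − 3 = 2.
In an octahedral site d² (HS) is t2g^2 e_g^0, giving CFSE(oct) = -0.8Δ_oct = -8024 cm⁻¹.
Tetrahedral e^2 t2^0 gives -1.2Δₜ = -1.2 × (4/9) × 10030 = -5349 cm⁻¹.
Subtracting, OSPE = -8024 − (-5349) = -2675 cm⁻¹.

-2675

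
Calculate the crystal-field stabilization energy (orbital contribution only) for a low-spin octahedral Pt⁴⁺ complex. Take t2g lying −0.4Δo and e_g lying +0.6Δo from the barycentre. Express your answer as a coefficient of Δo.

Pt sits in group 10; removing 4 electrons leaves Pt⁴⁺ with 10 − 4 = 6 d electrons.
Configuration: t2g^6 e_g^0.
CFSE = 6(-0.4Δo) + 0(0.6Δo) = -2.4Δo + 0.0Δo = -2.4Δo.

-2.4 Δo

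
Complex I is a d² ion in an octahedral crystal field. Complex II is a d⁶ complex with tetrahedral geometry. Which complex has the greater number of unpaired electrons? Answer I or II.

II

I: t₂g² eg⁰ → 2 unpaired.
II: With tetrahedral geometry the complex is necessarily high-spin; e³ t₂³ → 4 unpaired.
So II has more unpaired electrons.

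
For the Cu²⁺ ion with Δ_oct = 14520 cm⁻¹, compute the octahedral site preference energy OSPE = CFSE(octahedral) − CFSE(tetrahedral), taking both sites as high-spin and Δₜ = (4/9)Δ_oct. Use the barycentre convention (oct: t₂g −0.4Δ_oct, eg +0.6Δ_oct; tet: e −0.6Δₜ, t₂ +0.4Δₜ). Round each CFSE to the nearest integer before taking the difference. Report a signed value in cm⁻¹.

Cu²⁺: group 11, so d-count = 11 − 2 = 9.
Octahedral (high-spin): t₂g⁶ eg³, CFSE = 6(−0.4) + 3(+0.6) = -0.6Δ_oct = -0.6 × 14520 = -8712 cm⁻¹.
In a tetrahedral site the filling is e⁴ t₂⁵: CFSE(tet) = -0.4Δₜ = -0.4 × (4/9)(14520) = -2581 cm⁻¹.
OSPE = -8712 − (-2581) = -6131 cm⁻¹.

-6131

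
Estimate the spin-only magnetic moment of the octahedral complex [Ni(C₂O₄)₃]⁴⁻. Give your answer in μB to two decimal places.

Each C₂O₄²⁻ contributes -2; 3 × (-2) = -6. With overall charge -4, Ni is in the +2 oxidation state.
Ni²⁺: group 10, so d-count = 10 − 2 = 8.
For octahedral d⁸ the high- and low-spin configurations coincide.
Configuration: t₂g⁶ eg² → 2 unpaired electrons.
μ(spin-only) = √[2(2+2)] = √8 ≈ 2.83 μB.

2.83 μB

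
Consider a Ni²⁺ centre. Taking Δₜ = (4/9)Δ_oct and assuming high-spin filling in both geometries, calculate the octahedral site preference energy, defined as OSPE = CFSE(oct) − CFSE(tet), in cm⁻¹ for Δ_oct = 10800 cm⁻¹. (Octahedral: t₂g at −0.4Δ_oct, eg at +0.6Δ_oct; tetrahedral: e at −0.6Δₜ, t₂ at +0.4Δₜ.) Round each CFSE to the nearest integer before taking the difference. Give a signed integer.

-9120

Ni is in group 10, so Ni²⁺ is d⁸ (10 − 2 = 8).
Octahedral (high-spin): t2g^6 e_g^2, CFSE = 6(−0.4) + 2(+0.6) = -1.2Δ_oct = -1.2 × 10800 = -12960 cm⁻¹.
Tetrahedral e^4 t2^4 gives -0.8Δₜ = -0.8 × (4/9) × 10800 = -3840 cm⁻¹.
OSPE = -12960 − (-3840) = -9120 cm⁻¹.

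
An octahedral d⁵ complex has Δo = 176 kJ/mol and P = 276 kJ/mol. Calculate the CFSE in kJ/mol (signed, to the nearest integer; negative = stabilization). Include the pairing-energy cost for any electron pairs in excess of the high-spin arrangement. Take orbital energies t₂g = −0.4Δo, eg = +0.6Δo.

Here Δo < P (176 < 276), so the high-spin state is favoured.
Configuration: t₂g³ eg².
Orbital CFSE = 0.0Δo = 0.0 × 176 = 0 kJ/mol.
High-spin has no excess pairs, so no pairing correction applies.

0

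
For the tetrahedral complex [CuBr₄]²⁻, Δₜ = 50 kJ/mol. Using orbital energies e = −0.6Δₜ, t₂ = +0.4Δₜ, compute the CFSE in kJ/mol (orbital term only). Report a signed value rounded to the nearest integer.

-20

Each Br⁻ contributes -1; 4 × (-1) = -4. With overall charge -2, Cu is in the +2 oxidation state.
Cu²⁺: group 11, so d-count = 11 − 2 = 9.
Tetrahedral fields are weak (Δₜ ≈ 4/9 Δₒ), so electrons fill high-spin.
Configuration: e⁴ t₂⁵.
CFSE(orbital) = 4×(-0.6Δₜ) + 5×(0.4Δₜ) = -0.4Δₜ; with Δₜ = 50 kJ/mol that is -20 kJ/mol.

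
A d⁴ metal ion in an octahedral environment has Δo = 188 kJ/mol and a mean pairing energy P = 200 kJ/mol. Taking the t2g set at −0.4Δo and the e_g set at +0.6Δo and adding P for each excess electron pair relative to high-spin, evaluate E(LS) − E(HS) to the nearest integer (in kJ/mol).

High-spin: t2g^3 e_g^1, CFSE = -0.6Δo = -113 kJ/mol.
Low-spin t2g^4 e_g^0 gives -1.6Δo = -301 kJ/mol, but forming 1 extra pair costs 1P = 200 kJ/mol, so E(LS) = -301 + 200 = -101 kJ/mol.
E(LS) − E(HS) = -101 − (-113) = 12 kJ/mol.

12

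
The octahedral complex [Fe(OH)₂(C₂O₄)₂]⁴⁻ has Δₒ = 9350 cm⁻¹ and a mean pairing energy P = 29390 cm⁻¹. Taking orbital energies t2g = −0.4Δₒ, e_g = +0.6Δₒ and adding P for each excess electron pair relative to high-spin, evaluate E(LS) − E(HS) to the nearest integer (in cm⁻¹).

40080

Ligand charges: 2×(-1) from OH⁻ and 2×(-2) from C₂O₄²⁻ sum to -6; with overall charge -4, Fe is +2.
Group 8 minus oxidation state +2 gives a d⁶ configuration for Fe²⁺.
In the high-spin limit (t2g^4 e_g^2) the orbital term is -0.4Δₒ = -3740 cm⁻¹, with no excess pairing.
Low-spin: t2g^6 e_g^0, orbital CFSE = -2.4Δₒ = -22440 cm⁻¹; plus 2 excess pairs × P = +58780 cm⁻¹; total 36340 cm⁻¹.
Thus E(LS) − E(HS) = 40080 cm⁻¹.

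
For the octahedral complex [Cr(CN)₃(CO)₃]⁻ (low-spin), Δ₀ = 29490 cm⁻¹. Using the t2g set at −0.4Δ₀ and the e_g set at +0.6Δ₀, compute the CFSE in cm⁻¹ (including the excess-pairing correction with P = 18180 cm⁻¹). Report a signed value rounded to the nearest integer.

Ligand charges: 3×(-1) from CN⁻ and 3×(+0) from CO sum to -3; with overall charge -1, Cr is +2.
Cr sits in group 6; removing 2 electrons leaves Cr²⁺ with 6 − 2 = 4 d electrons.
Electron filling gives t2g^4 e_g^0.
CFSE(orbital) = 4×(-0.4Δ₀) + 0×(0.6Δ₀) = -1.6Δ₀; with Δ₀ = 29490 cm⁻¹ that is -47184 cm⁻¹.
Pairing penalty: 1 pair vs 0 in the high-spin reference → 1 extra × P = 18180 cm⁻¹.
Net CFSE = -47184 + 18180 = -29004 cm⁻¹.

-29004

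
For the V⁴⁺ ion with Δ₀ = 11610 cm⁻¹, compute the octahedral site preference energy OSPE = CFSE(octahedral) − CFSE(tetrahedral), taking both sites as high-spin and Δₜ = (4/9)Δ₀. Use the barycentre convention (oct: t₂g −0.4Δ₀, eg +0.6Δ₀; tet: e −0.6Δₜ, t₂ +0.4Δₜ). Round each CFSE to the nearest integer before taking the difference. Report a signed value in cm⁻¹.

-1548

Group 5 minus oxidation state +4 gives a d¹ configuration for V⁴⁺.
Octahedral (high-spin): t₂g¹ eg⁰, CFSE = 1(−0.4) + 0(+0.6) = -0.4Δ₀ = -0.4 × 11610 = -4644 cm⁻¹.
In a tetrahedral site the filling is e¹ t₂⁰: CFSE(tet) = -0.6Δₜ = -0.6 × (4/9)(11610) = -3096 cm⁻¹.
OSPE = -4644 − (-3096) = -1548 cm⁻¹.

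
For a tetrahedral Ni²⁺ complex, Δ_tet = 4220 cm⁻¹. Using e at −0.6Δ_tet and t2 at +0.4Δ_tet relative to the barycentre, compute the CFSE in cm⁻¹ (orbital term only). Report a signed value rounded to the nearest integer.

-3376

Ni is in group 10, so Ni²⁺ is d⁸ (10 − 2 = 8).
Tetrahedral splitting is small, so the complex is high-spin.
Configuration: e^4 t2^4.
The orbital stabilization is -0.8Δ_tet = -0.8 × 4220 = -3376 cm⁻¹.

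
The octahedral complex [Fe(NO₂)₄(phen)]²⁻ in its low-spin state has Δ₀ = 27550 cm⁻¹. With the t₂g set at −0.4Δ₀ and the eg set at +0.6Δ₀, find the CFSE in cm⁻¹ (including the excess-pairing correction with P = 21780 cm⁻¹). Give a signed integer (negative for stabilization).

Ligand charges: 4×(-1) from NO₂⁻ and 1×(+0) from phen sum to -4; with overall charge -2, Fe is +2.
Group 8 minus oxidation state +2 gives a d⁶ configuration for Fe²⁺.
The d⁶ electrons fill as t₂g⁶ eg⁰.
Orbital CFSE = 6(-0.4) + 0(0.6) = -2.4Δ₀ = -2.4 × 27550 = -66120 cm⁻¹.
Relative to high-spin t₂g⁴ eg² (1 paired), the low-spin configuration has 2 additional pairs, contributing +2 × 21780 = +43560 cm⁻¹.
Overall CFSE = -66120 + 43560 = -22560 cm⁻¹.

-22560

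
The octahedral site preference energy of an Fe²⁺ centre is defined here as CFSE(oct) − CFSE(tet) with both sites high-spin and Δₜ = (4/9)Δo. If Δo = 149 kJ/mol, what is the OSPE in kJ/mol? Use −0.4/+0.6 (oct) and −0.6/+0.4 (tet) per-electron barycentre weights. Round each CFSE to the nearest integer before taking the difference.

-20

Group 8 minus oxidation state +2 gives a d⁶ configuration for Fe²⁺.
Octahedral (high-spin): t₂g⁴ eg², CFSE = 4(−0.4) + 2(+0.6) = -0.4Δo = -0.4 × 149 = -60 kJ/mol.
Tetrahedral e³ t₂³ gives -0.6Δₜ = -0.6 × (4/9) × 149 = -40 kJ/mol.
OSPE = -60 − (-40) = -20 kJ/mol.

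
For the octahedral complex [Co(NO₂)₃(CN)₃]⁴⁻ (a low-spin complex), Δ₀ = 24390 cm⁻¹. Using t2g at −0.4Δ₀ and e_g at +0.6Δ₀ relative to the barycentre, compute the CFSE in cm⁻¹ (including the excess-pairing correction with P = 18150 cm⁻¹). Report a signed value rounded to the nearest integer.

Ligand charges: 3×(-1) from NO₂⁻ and 3×(-1) from CN⁻ sum to -6; with overall charge -4, Co is +2.
Co sits in group 9; removing 2 electrons leaves Co²⁺ with 9 − 2 = 7 d electrons.
Configuration: t2g^6 e_g^1.
CFSE(orbital) = 6×(-0.4Δ₀) + 1×(0.6Δ₀) = -1.8Δ₀; with Δ₀ = 24390 cm⁻¹ that is -43902 cm⁻¹.
High-spin d⁷ would be t2g^5 e_g^2 with 2 pairs; low-spin has 3, so 1 excess pair costs +1P = +18150 cm⁻¹.
Overall CFSE = -43902 + 18150 = -25752 cm⁻¹.

-25752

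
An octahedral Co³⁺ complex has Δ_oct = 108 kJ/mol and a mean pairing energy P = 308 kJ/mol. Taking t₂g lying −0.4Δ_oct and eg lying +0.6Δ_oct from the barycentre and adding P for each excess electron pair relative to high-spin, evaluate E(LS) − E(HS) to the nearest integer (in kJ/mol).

Co sits in group 9; removing 3 electrons leaves Co³⁺ with 9 − 3 = 6 d electrons.
High-spin d⁶ fills as t₂g⁴ eg² with CFSE 4(−0.4) + 2(+0.6) = -0.4Δ_oct = -43 kJ/mol.
For low-spin the configuration is t₂g⁶ eg⁰: orbital energy -2.4 × 108 = -259 kJ/mol, and 2 additional pairs relative to high-spin add 616 kJ/mol, giving 357 kJ/mol.
E(LS) − E(HS) = 357 − (-43) = 400 kJ/mol.

400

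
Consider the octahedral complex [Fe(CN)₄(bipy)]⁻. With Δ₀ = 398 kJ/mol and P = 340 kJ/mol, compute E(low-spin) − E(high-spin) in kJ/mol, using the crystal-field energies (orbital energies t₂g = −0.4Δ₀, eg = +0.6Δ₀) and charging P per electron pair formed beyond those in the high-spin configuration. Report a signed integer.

-116

Ligand charges: 4×(-1) from CN⁻ and 1×(+0) from bipy sum to -4; with overall charge -1, Fe is +3.
Group 8 minus oxidation state +3 gives a d⁵ configuration for Fe³⁺.
In the high-spin limit (t₂g³ eg²) the orbital term is 0.0Δ₀ = 0 kJ/mol, with no excess pairing.
Low-spin: t₂g⁵ eg⁰, orbital CFSE = -2.0Δ₀ = -796 kJ/mol; plus 2 excess pairs × P = +680 kJ/mol; total -116 kJ/mol.
E(LS) − E(HS) = -116 − (0) = -116 kJ/mol.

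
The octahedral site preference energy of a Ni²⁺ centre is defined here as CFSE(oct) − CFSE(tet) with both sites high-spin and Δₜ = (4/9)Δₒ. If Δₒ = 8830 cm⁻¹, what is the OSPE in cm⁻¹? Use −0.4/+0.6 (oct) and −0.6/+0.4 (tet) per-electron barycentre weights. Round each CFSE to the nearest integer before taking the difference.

-7456

Ni sits in group 10; removing 2 electrons leaves Ni²⁺ with 10 − 2 = 8 d electrons.
Octahedral (high-spin): t₂g⁶ eg², CFSE = 6(−0.4) + 2(+0.6) = -1.2Δₒ = -1.2 × 8830 = -10596 cm⁻¹.
In a tetrahedral site the filling is e⁴ t₂⁴: CFSE(tet) = -0.8Δₜ = -0.8 × (4/9)(8830) = -3140 cm⁻¹.
OSPE = -10596 − (-3140) = -7456 cm⁻¹.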